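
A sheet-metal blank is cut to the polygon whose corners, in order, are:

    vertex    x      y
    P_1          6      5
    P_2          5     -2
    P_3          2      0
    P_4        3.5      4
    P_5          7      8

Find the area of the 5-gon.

Apply Gauss's area formula: 2A = Σ (x_i·y_{i+1} − x_{i+1}·y_i), indices taken mod 5.
P_1→P_2: (6)(-2) − (5)(5) = -37
P_2→P_3: (5)(0) − (2)(-2) = 4
P_3→P_4: (2)(4) − (3.5)(0) = 8
P_4→P_5: (3.5)(8) − (7)(4) = 0
P_5→P_1: (7)(5) − (6)(8) = -13
Σ = -38
Area = |Σ|/2 = 19.

19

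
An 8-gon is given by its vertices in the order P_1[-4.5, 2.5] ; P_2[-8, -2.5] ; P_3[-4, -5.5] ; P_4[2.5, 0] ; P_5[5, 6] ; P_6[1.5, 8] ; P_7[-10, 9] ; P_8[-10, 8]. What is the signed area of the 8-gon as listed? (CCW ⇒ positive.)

119.75

Σ = (31.25) + (34) + (13.75) + (15) + (31) + (93.5) + (10) + (11) = 239.5
Signed area = Σ/2 = 119.75 (positive ⇒ counter-clockwise traversal).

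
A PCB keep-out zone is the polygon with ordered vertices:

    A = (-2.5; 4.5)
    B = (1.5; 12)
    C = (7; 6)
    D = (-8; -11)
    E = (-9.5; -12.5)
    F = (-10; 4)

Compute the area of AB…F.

Apply the shoelace (surveyor's) formula: 2A = Σ (x_i·y_{i+1} − x_{i+1}·y_i), indices taken mod 6.
A→B: (-2.5)(12) − (1.5)(4.5) = -36.75
B→C: (1.5)(6) − (7)(12) = -75
C→D: (7)(-11) − (-8)(6) = -29
D→E: (-8)(-12.5) − (-9.5)(-11) = -4.5
E→F: (-9.5)(4) − (-10)(-12.5) = -163
F→A: (-10)(4.5) − (-2.5)(4) = -35
Σ = -343.25
Area = |Σ|/2 = 171.625.

171.625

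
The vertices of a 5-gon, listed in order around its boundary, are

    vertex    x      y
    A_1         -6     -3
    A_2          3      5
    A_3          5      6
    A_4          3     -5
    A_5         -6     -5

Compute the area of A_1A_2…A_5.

Σ = (-21) + (-7) + (-43) + (-45) + (-12) = -128
Area = |Σ|/2 = 64.

64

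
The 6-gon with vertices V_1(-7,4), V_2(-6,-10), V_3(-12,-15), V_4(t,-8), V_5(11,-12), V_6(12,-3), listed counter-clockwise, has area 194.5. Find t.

The doubled signed area Σ (x_i y_{i+1} − x_{i+1} y_i) is linear in t.
With t=0 it equals 386; the coefficient of t is 3 (from the two edges through V_4).
So 3·t + 386 = 2·194.5 = 389 ⇒ t = 1.

1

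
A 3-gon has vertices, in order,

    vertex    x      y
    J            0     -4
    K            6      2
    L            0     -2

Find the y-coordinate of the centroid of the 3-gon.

-4/3

Apply the surveyor's formula. First the cross-terms c_i = x_i·y_{i+1} − x_{i+1}·y_i:
  24, -12, 0  ⇒  2A = 12, A = 6.
Then Σ (y_i + y_{i+1})·c_i = -48, so ȳ = -48 / (6·6) = -4/3.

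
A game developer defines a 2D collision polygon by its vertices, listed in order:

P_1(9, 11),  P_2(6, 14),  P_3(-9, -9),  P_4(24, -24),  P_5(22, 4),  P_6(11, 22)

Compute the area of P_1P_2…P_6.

775.5

Apply the shoelace (surveyor's) formula: 2A = Σ (x_i·y_{i+1} − x_{i+1}·y_i), indices taken mod 6.
Σ = (60) + (72) + (432) + (624) + (440) + (-77) = 1551
Area = |Σ|/2 = 775.5.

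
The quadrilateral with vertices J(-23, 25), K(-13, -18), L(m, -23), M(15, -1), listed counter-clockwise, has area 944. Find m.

9

Write out the shoelace sum; only the two edges meeting at L involve m:
2·Area = [((-13)·(-23) − m·(-18)) + (m·(-1) − 15·(-23))] + 1091
       = 17·m + 1735 = 1888
⇒ m = 9.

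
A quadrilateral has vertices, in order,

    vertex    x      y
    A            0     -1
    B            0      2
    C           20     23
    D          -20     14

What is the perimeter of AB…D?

|AB| = √((0)² + (3)²) = √9 = 3
|BC| = √((20)² + (21)²) = √841 = 29
|CD| = √((-40)² + (-9)²) = √1681 = 41
|DA| = √((20)² + (-15)²) = √625 = 25
Perimeter = 3 + 29 + 41 + 25 = 98.

98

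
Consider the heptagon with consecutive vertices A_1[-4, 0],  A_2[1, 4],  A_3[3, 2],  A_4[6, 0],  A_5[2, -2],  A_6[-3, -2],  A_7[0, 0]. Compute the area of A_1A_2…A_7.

Cross-terms: -16, -10, -12, -12, -10, 0, 0  ⇒  Σ = -60
Area = |Σ|/2 = 30.

30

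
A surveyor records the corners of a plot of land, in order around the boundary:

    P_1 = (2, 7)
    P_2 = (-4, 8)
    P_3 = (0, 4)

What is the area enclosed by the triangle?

Cross-terms: 44, -16, -8  ⇒  Σ = 20
Area = |Σ|/2 = 10.

10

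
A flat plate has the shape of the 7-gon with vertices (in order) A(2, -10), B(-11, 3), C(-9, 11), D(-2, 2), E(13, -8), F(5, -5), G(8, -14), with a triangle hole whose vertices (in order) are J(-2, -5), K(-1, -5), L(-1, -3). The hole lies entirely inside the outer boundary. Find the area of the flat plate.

154.5

Outer boundary:
Apply the shoelace formula: 2A = Σ (x_i·y_{i+1} − x_{i+1}·y_i), indices taken mod 7.
Σ = (-104) + (-94) + (4) + (-10) + (-25) + (-30) + (-52) = -311
Area = |Σ|/2 = 155.5.
Hole:
Apply Gauss's area formula: 2A = Σ (x_i·y_{i+1} − x_{i+1}·y_i), indices taken mod 3.
Cross-terms: 5, -2, -1  ⇒  Σ = 2
Area = |Σ|/2 = 1.
Net area = 155.5 − 1 = 154.5.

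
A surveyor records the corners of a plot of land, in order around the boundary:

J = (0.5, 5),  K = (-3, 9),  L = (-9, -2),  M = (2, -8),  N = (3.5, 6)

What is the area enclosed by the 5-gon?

118.5

Σ = (19.5) + (87) + (76) + (40) + (14.5) = 237
Area = |Σ|/2 = 118.5.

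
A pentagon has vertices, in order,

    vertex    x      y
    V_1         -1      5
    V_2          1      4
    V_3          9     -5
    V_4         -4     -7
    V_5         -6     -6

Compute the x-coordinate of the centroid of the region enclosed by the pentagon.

Apply the shoelace formula. First the cross-terms c_i = x_i·y_{i+1} − x_{i+1}·y_i:
  -9, -41, -83, -18, -36  ⇒  2A = -187, A = -93.5.
Then Σ (x_i + x_{i+1})·c_i = -393, so x̄ = -393 / (6·(-93.5)) = 131/187.

131/187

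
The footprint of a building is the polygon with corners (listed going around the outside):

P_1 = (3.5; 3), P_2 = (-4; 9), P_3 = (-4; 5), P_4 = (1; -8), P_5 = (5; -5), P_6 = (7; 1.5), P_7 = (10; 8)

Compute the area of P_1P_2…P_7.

Apply Gauss's area formula: 2A = Σ (x_i·y_{i+1} − x_{i+1}·y_i), indices taken mod 7.
Σ = (43.5) + (16) + (27) + (35) + (42.5) + (41) + (2) = 207
Area = |Σ|/2 = 103.5.

103.5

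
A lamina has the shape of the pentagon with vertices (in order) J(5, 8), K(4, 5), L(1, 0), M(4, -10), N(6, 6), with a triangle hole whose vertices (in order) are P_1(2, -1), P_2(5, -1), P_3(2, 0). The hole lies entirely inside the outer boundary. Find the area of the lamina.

Outer boundary:
Σ = (-7) + (-5) + (-10) + (84) + (18) = 80
Area = |Σ|/2 = 40.
Hole:
Apply the shoelace (surveyor's) formula: 2A = Σ (x_i·y_{i+1} − x_{i+1}·y_i), indices taken mod 3.
Σ = (3) + (2) + (-2) = 3
Area = |Σ|/2 = 1.5.
Net area = 40 − 1.5 = 38.5.

38.5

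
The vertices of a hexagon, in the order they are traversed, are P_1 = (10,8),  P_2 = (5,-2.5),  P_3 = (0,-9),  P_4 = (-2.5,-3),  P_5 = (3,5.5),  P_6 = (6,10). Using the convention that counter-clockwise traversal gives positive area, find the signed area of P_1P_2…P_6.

-96.125

Apply the shoelace (surveyor's) formula: 2A = Σ (x_i·y_{i+1} − x_{i+1}·y_i), indices taken mod 6.
Cross-terms: -65, -45, -22.5, -4.75, -3, -52  ⇒  Σ = -192.25
Signed area = Σ/2 = -96.125 (negative ⇒ clockwise traversal).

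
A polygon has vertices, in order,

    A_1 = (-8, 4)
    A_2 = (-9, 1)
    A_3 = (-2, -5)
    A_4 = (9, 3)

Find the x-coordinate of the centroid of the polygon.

-110/87

Apply the shoelace formula. First the cross-terms c_i = x_i·y_{i+1} − x_{i+1}·y_i:
  28, 47, 39, 60  ⇒  2A = 174, A = 87.
Then Σ (x_i + x_{i+1})·c_i = -660, so x̄ = -660 / (6·87) = -110/87.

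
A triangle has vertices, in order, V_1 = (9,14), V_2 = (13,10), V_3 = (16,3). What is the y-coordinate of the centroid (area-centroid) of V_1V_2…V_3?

Apply the surveyor's formula. First the cross-terms c_i = x_i·y_{i+1} − x_{i+1}·y_i:
  -92, -121, 197  ⇒  2A = -16, A = -8.
Then Σ (y_i + y_{i+1})·c_i = -432, so ȳ = -432 / (6·(-8)) = 9.

9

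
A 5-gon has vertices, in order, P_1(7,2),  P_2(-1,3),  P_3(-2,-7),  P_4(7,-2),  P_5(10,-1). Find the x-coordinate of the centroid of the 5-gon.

116/43

Apply the shoelace (surveyor's) formula. First the cross-terms c_i = x_i·y_{i+1} − x_{i+1}·y_i:
  23, 13, 53, 13, 27  ⇒  2A = 129, A = 64.5.
Then Σ (x_i + x_{i+1})·c_i = 1044, so x̄ = 1044 / (6·64.5) = 116/43.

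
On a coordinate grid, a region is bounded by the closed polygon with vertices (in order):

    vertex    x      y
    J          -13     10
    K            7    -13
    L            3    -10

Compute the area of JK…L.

16

Apply the surveyor's formula: 2A = Σ (x_i·y_{i+1} − x_{i+1}·y_i), indices taken mod 3.
J→K: (-13)(-13) − (7)(10) = 99
K→L: (7)(-10) − (3)(-13) = -31
L→J: (3)(10) − (-13)(-10) = -100
Σ = -32
Area = |Σ|/2 = 16.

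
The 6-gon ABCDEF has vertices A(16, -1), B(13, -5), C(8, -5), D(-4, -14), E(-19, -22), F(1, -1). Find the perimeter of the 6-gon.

86

|AB| = √((-3)² + (-4)²) = √25 = 5
|BC| = √((-5)² + (0)²) = √25 = 5
|CD| = √((-12)² + (-9)²) = √225 = 15
|DE| = √((-15)² + (-8)²) = √289 = 17
|EF| = √((20)² + (21)²) = √841 = 29
|FA| = √((15)² + (0)²) = √225 = 15
Perimeter = 5 + 5 + 15 + 17 + 29 + 15 = 86.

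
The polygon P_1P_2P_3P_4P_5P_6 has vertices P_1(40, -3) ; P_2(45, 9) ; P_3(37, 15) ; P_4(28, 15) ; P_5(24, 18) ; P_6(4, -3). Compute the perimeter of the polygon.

102

|P_1P_2| = √((5)² + (12)²) = √169 = 13
|P_2P_3| = √((-8)² + (6)²) = √100 = 10
|P_3P_4| = √((-9)² + (0)²) = √81 = 9
|P_4P_5| = √((-4)² + (3)²) = √25 = 5
|P_5P_6| = √((-20)² + (-21)²) = √841 = 29
|P_6P_1| = √((36)² + (0)²) = √1296 = 36
Perimeter = 13 + 10 + 9 + 5 + 29 + 36 = 102.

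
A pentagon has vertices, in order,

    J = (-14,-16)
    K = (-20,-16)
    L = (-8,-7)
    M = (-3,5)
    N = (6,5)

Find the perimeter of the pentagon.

|JK| = √((-6)² + (0)²) = √36 = 6
|KL| = √((12)² + (9)²) = √225 = 15
|LM| = √((5)² + (12)²) = √169 = 13
|MN| = √((9)² + (0)²) = √81 = 9
|NJ| = √((-20)² + (-21)²) = √841 = 29
Perimeter = 6 + 15 + 13 + 9 + 29 = 72.

72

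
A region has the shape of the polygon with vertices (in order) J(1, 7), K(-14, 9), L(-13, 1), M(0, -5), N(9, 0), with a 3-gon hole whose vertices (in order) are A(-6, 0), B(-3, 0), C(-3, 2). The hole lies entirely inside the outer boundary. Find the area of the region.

188.5

Outer boundary:
Apply Gauss's area formula: 2A = Σ (x_i·y_{i+1} − x_{i+1}·y_i), indices taken mod 5.
Σ = (107) + (103) + (65) + (45) + (63) = 383
Area = |Σ|/2 = 191.5.
Hole:
Apply the shoelace (surveyor's) formula: 2A = Σ (x_i·y_{i+1} − x_{i+1}·y_i), indices taken mod 3.
A→B: (-6)(0) − (-3)(0) = 0
B→C: (-3)(2) − (-3)(0) = -6
C→A: (-3)(0) − (-6)(2) = 12
Σ = 6
Area = |Σ|/2 = 3.
Net area = 191.5 − 3 = 188.5.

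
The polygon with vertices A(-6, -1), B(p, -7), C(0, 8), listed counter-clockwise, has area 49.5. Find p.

1

The doubled signed area Σ (x_i y_{i+1} − x_{i+1} y_i) is linear in p.
With p=0 it equals 90; the coefficient of p is 9 (from the two edges through B).
So 9·p + 90 = 2·49.5 = 99 ⇒ p = 1.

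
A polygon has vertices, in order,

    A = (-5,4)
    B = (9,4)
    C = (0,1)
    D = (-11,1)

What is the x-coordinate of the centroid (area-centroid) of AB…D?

-1.6

Apply Gauss's area formula. First the cross-terms c_i = x_i·y_{i+1} − x_{i+1}·y_i:
  -56, 9, 11, -39  ⇒  2A = -75, A = -37.5.
Then Σ (x_i + x_{i+1})·c_i = 360, so x̄ = 360 / (6·(-37.5)) = -1.6.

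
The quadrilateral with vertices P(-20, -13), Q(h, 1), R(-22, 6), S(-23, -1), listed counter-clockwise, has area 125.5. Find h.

The doubled signed area Σ (x_i y_{i+1} − x_{i+1} y_i) is linear in h.
With h=0 it equals 441; the coefficient of h is 19 (from the two edges through Q).
So 19·h + 441 = 2·125.5 = 251 ⇒ h = -10.

-10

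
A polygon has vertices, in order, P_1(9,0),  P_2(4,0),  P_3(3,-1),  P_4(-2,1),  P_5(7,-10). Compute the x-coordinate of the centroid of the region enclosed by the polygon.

739/150

Apply the surveyor's formula. First the cross-terms c_i = x_i·y_{i+1} − x_{i+1}·y_i:
  0, -4, 1, 13, 90  ⇒  2A = 100, A = 50.
Then Σ (x_i + x_{i+1})·c_i = 1478, so x̄ = 1478 / (6·50) = 739/150.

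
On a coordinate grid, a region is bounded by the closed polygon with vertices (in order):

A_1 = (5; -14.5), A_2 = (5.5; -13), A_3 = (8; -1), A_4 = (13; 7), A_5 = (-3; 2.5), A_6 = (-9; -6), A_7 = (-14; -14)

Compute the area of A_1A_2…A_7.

295.625

Apply Gauss's area formula: 2A = Σ (x_i·y_{i+1} − x_{i+1}·y_i), indices taken mod 7.
A_1→A_2: (5)(-13) − (5.5)(-14.5) = 14.75
A_2→A_3: (5.5)(-1) − (8)(-13) = 98.5
A_3→A_4: (8)(7) − (13)(-1) = 69
A_4→A_5: (13)(2.5) − (-3)(7) = 53.5
A_5→A_6: (-3)(-6) − (-9)(2.5) = 40.5
A_6→A_7: (-9)(-14) − (-14)(-6) = 42
A_7→A_1: (-14)(-14.5) − (5)(-14) = 273
Σ = 591.25
Area = |Σ|/2 = 295.625.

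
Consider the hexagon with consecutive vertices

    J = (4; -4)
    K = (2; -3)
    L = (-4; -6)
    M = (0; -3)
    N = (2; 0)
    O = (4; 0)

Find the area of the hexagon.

13

J→K: (4)(-3) − (2)(-4) = -4
K→L: (2)(-6) − (-4)(-3) = -24
L→M: (-4)(-3) − (0)(-6) = 12
M→N: (0)(0) − (2)(-3) = 6
N→O: (2)(0) − (4)(0) = 0
O→J: (4)(-4) − (4)(0) = -16
Σ = -26
Area = |Σ|/2 = 13.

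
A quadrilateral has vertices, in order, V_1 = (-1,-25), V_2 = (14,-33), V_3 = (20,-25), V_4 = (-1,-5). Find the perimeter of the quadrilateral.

|V_1V_2| = √((15)² + (-8)²) = √289 = 17
|V_2V_3| = √((6)² + (8)²) = √100 = 10
|V_3V_4| = √((-21)² + (20)²) = √841 = 29
|V_4V_1| = √((0)² + (-20)²) = √400 = 20
Perimeter = 17 + 10 + 29 + 20 = 76.

76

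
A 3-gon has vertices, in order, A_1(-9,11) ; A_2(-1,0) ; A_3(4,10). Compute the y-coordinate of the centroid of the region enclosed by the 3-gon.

7

Apply the shoelace formula. First the cross-terms c_i = x_i·y_{i+1} − x_{i+1}·y_i:
  11, -10, 134  ⇒  2A = 135, A = 67.5.
Then Σ (y_i + y_{i+1})·c_i = 2835, so ȳ = 2835 / (6·67.5) = 7.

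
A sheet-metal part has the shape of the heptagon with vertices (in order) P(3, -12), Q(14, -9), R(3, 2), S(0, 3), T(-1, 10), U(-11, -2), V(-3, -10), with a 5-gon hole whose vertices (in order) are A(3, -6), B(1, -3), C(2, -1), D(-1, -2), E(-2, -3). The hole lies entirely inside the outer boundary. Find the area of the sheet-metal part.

Outer boundary:
Σ = (141) + (55) + (9) + (3) + (112) + (104) + (66) = 490
Area = |Σ|/2 = 245.
Hole:
Σ = (-3) + (5) + (-5) + (-1) + (21) = 17
Area = |Σ|/2 = 8.5.
Net area = 245 − 8.5 = 236.5.

236.5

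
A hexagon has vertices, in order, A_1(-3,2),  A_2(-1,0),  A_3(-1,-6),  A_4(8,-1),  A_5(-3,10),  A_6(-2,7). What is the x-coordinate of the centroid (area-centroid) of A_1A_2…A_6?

314/225

Apply the surveyor's formula. First the cross-terms c_i = x_i·y_{i+1} − x_{i+1}·y_i:
  2, 6, 49, 77, -1, 17  ⇒  2A = 150, A = 75.
Then Σ (x_i + x_{i+1})·c_i = 628, so x̄ = 628 / (6·75) = 314/225.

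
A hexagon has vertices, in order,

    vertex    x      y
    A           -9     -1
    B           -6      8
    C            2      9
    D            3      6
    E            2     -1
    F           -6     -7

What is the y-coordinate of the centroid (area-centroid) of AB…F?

284/153

Apply the surveyor's formula. First the cross-terms c_i = x_i·y_{i+1} − x_{i+1}·y_i:
  -78, -70, -15, -15, -20, -57  ⇒  2A = -255, A = -127.5.
Then Σ (y_i + y_{i+1})·c_i = -1420, so ȳ = -1420 / (6·(-127.5)) = 284/153.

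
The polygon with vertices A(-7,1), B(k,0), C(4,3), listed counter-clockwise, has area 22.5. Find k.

10

Write out the shoelace sum; only the two edges meeting at B involve k:
2·Area = [((-7)·0 − k·1) + (k·3 − 4·0)] + 25
       = 2·k + 25 = 45
⇒ k = 10.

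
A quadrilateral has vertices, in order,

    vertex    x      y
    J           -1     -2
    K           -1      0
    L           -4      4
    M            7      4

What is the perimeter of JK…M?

|JK| = √((0)² + (2)²) = √4 = 2
|KL| = √((-3)² + (4)²) = √25 = 5
|LM| = √((11)² + (0)²) = √121 = 11
|MJ| = √((-8)² + (-6)²) = √100 = 10
Perimeter = 2 + 5 + 11 + 10 = 28.

28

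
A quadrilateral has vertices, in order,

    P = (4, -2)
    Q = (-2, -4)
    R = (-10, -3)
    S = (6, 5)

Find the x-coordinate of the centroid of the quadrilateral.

Apply the shoelace (surveyor's) formula. First the cross-terms c_i = x_i·y_{i+1} − x_{i+1}·y_i:
  -20, -34, -32, -32  ⇒  2A = -118, A = -59.
Then Σ (x_i + x_{i+1})·c_i = 176, so x̄ = 176 / (6·(-59)) = -88/177.

-88/177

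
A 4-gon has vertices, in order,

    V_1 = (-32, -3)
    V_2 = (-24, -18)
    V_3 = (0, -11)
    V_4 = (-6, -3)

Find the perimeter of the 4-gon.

78

|V_1V_2| = √((8)² + (-15)²) = √289 = 17
|V_2V_3| = √((24)² + (7)²) = √625 = 25
|V_3V_4| = √((-6)² + (8)²) = √100 = 10
|V_4V_1| = √((-26)² + (0)²) = √676 = 26
Perimeter = 17 + 25 + 10 + 26 = 78.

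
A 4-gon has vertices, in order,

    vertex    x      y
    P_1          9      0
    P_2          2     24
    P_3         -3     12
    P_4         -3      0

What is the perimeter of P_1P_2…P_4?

|P_1P_2| = √((-7)² + (24)²) = √625 = 25
|P_2P_3| = √((-5)² + (-12)²) = √169 = 13
|P_3P_4| = √((0)² + (-12)²) = √144 = 12
|P_4P_1| = √((12)² + (0)²) = √144 = 12
Perimeter = 25 + 13 + 12 + 12 = 62.

62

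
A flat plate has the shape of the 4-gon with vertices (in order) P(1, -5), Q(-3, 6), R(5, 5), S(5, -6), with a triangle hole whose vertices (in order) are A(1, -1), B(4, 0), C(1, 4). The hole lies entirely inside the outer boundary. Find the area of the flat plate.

Outer boundary:
Apply the surveyor's formula: 2A = Σ (x_i·y_{i+1} − x_{i+1}·y_i), indices taken mod 4.
P→Q: (1)(6) − (-3)(-5) = -9
Q→R: (-3)(5) − (5)(6) = -45
R→S: (5)(-6) − (5)(5) = -55
S→P: (5)(-5) − (1)(-6) = -19
Σ = -128
Area = |Σ|/2 = 64.
Hole:
Apply Gauss's area formula: 2A = Σ (x_i·y_{i+1} − x_{i+1}·y_i), indices taken mod 3.
Σ = (4) + (16) + (-5) = 15
Area = |Σ|/2 = 7.5.
Net area = 64 − 7.5 = 56.5.

56.5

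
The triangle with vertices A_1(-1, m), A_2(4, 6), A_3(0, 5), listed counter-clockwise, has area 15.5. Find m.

-3

The doubled signed area Σ (x_i y_{i+1} − x_{i+1} y_i) is linear in m.
With m=0 it equals 19; the coefficient of m is -4 (from the two edges through A_1).
So -4·m + 19 = 2·15.5 = 31 ⇒ m = -3.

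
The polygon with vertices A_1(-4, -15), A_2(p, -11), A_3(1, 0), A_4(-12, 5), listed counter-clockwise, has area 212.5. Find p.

11

The doubled signed area Σ (x_i y_{i+1} − x_{i+1} y_i) is linear in p.
With p=0 it equals 260; the coefficient of p is 15 (from the two edges through A_2).
So 15·p + 260 = 2·212.5 = 425 ⇒ p = 11.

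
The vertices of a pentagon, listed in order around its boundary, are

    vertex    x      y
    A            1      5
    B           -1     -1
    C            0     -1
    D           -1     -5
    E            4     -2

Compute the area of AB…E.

24

Cross-terms: 4, 1, -1, 22, 22  ⇒  Σ = 48
Area = |Σ|/2 = 24.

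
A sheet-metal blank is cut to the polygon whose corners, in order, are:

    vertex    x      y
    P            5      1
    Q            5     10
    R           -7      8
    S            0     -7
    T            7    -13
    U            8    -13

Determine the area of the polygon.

Apply the shoelace (surveyor's) formula: 2A = Σ (x_i·y_{i+1} − x_{i+1}·y_i), indices taken mod 6.
Σ = (45) + (110) + (49) + (49) + (13) + (73) = 339
Area = |Σ|/2 = 169.5.

169.5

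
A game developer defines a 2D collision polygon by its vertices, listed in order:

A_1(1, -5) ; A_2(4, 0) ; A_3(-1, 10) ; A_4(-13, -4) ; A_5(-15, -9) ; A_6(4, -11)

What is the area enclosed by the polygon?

221.5

Cross-terms: 20, 40, 134, 57, 201, -9  ⇒  Σ = 443
Area = |Σ|/2 = 221.5.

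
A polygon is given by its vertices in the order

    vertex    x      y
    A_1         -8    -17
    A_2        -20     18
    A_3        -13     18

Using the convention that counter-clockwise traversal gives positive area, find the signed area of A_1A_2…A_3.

-122.5

Apply the shoelace formula: 2A = Σ (x_i·y_{i+1} − x_{i+1}·y_i), indices taken mod 3.
A_1→A_2: (-8)(18) − (-20)(-17) = -484
A_2→A_3: (-20)(18) − (-13)(18) = -126
A_3→A_1: (-13)(-17) − (-8)(18) = 365
Σ = -245
Signed area = Σ/2 = -122.5 (negative ⇒ clockwise traversal).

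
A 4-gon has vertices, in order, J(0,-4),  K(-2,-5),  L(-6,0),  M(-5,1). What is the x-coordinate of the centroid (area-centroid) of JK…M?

-37/12

Apply the shoelace formula. First the cross-terms c_i = x_i·y_{i+1} − x_{i+1}·y_i:
  -8, -30, -6, 20  ⇒  2A = -24, A = -12.
Then Σ (x_i + x_{i+1})·c_i = 222, so x̄ = 222 / (6·(-12)) = -37/12.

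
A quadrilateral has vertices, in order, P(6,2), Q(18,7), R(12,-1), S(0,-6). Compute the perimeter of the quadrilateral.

46

|PQ| = √((12)² + (5)²) = √169 = 13
|QR| = √((-6)² + (-8)²) = √100 = 10
|RS| = √((-12)² + (-5)²) = √169 = 13
|SP| = √((6)² + (8)²) = √100 = 10
Perimeter = 13 + 10 + 13 + 10 = 46.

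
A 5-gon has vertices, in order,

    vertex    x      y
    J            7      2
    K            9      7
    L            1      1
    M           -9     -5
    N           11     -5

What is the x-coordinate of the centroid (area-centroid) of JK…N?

Apply the surveyor's formula. First the cross-terms c_i = x_i·y_{i+1} − x_{i+1}·y_i:
  31, 2, 4, 100, 57  ⇒  2A = 194, A = 97.
Then Σ (x_i + x_{i+1})·c_i = 1710, so x̄ = 1710 / (6·97) = 285/97.

285/97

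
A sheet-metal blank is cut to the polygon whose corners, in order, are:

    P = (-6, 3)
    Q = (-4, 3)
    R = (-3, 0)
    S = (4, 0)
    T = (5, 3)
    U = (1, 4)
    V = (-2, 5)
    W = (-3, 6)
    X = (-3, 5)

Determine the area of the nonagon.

36

Cross-terms: -6, 9, 0, 12, 17, 13, 3, 3, 21  ⇒  Σ = 72
Area = |Σ|/2 = 36.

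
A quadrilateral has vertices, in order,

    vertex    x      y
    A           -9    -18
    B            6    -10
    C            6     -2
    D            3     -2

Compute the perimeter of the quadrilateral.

|AB| = √((15)² + (8)²) = √289 = 17
|BC| = √((0)² + (8)²) = √64 = 8
|CD| = √((-3)² + (0)²) = √9 = 3
|DA| = √((-12)² + (-16)²) = √400 = 20
Perimeter = 17 + 8 + 3 + 20 = 48.

48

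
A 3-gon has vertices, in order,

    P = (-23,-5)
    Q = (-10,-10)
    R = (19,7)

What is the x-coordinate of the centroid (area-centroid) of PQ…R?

Apply Gauss's area formula. First the cross-terms c_i = x_i·y_{i+1} − x_{i+1}·y_i:
  180, 120, 66  ⇒  2A = 366, A = 183.
Then Σ (x_i + x_{i+1})·c_i = -5124, so x̄ = -5124 / (6·183) = -14/3.

-14/3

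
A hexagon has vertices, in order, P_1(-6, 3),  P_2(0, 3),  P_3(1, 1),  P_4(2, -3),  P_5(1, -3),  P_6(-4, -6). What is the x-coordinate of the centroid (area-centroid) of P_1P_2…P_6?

Apply Gauss's area formula. First the cross-terms c_i = x_i·y_{i+1} − x_{i+1}·y_i:
  -18, -3, -5, -3, -18, -48  ⇒  2A = -95, A = -47.5.
Then Σ (x_i + x_{i+1})·c_i = 615, so x̄ = 615 / (6·(-47.5)) = -41/19.

-41/19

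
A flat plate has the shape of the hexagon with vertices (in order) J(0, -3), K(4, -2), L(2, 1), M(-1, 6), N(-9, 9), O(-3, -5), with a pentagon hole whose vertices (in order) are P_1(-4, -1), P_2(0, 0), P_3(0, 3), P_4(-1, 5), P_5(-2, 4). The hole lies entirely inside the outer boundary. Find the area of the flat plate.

Outer boundary:
Cross-terms: 12, 8, 13, 45, 72, 9  ⇒  Σ = 159
Area = |Σ|/2 = 79.5.
Hole:
Apply the surveyor's formula: 2A = Σ (x_i·y_{i+1} − x_{i+1}·y_i), indices taken mod 5.
Cross-terms: 0, 0, 3, 6, 18  ⇒  Σ = 27
Area = |Σ|/2 = 13.5.
Net area = 79.5 − 13.5 = 66.

66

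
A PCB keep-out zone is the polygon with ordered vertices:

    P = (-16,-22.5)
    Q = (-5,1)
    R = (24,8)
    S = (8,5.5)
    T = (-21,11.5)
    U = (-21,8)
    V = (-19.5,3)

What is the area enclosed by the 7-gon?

Σ = (-128.5) + (-64) + (68) + (207.5) + (73.5) + (93) + (486.75) = 736.25
Area = |Σ|/2 = 368.125.

368.125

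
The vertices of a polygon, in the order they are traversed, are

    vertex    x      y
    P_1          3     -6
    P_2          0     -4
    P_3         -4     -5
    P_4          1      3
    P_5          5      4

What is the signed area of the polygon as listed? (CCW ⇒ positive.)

-44

Apply the shoelace formula: 2A = Σ (x_i·y_{i+1} − x_{i+1}·y_i), indices taken mod 5.
Cross-terms: -12, -16, -7, -11, -42  ⇒  Σ = -88
Signed area = Σ/2 = -44 (negative ⇒ clockwise traversal).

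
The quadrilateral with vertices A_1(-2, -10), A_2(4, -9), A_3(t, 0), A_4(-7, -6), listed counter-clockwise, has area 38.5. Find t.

-13

The doubled signed area Σ (x_i y_{i+1} − x_{i+1} y_i) is linear in t.
With t=0 it equals 116; the coefficient of t is 3 (from the two edges through A_3).
So 3·t + 116 = 2·38.5 = 77 ⇒ t = -13.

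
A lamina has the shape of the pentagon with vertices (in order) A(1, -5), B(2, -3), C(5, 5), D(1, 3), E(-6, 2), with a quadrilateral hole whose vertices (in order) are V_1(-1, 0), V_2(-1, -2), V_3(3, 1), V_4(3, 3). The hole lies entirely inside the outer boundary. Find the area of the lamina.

37

Outer boundary:
Apply the surveyor's formula: 2A = Σ (x_i·y_{i+1} − x_{i+1}·y_i), indices taken mod 5.
Cross-terms: 7, 25, 10, 20, 28  ⇒  Σ = 90
Area = |Σ|/2 = 45.
Hole:
Apply Gauss's area formula: 2A = Σ (x_i·y_{i+1} − x_{i+1}·y_i), indices taken mod 4.
Σ = (2) + (5) + (6) + (3) = 16
Area = |Σ|/2 = 8.
Net area = 45 − 8 = 37.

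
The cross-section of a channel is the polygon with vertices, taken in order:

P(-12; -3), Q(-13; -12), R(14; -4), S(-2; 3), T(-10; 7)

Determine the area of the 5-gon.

Apply the shoelace formula: 2A = Σ (x_i·y_{i+1} − x_{i+1}·y_i), indices taken mod 5.
Cross-terms: 105, 220, 34, 16, 114  ⇒  Σ = 489
Area = |Σ|/2 = 244.5.

244.5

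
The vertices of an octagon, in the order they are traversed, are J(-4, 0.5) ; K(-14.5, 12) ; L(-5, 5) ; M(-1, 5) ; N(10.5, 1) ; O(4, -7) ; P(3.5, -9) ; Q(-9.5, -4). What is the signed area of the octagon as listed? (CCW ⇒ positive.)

-168

Σ = (-40.75) + (-12.5) + (-20) + (-53.5) + (-77.5) + (-11.5) + (-99.5) + (-20.75) = -336
Signed area = Σ/2 = -168 (negative ⇒ clockwise traversal).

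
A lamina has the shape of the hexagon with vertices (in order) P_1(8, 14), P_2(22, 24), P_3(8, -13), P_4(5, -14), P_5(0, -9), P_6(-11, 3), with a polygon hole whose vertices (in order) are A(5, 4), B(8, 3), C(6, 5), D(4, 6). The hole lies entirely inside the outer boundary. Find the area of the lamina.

Outer boundary:
Apply the shoelace (surveyor's) formula: 2A = Σ (x_i·y_{i+1} − x_{i+1}·y_i), indices taken mod 6.
P_1→P_2: (8)(24) − (22)(14) = -116
P_2→P_3: (22)(-13) − (8)(24) = -478
P_3→P_4: (8)(-14) − (5)(-13) = -47
P_4→P_5: (5)(-9) − (0)(-14) = -45
P_5→P_6: (0)(3) − (-11)(-9) = -99
P_6→P_1: (-11)(14) − (8)(3) = -178
Σ = -963
Area = |Σ|/2 = 481.5.
Hole:
Apply the surveyor's formula: 2A = Σ (x_i·y_{i+1} − x_{i+1}·y_i), indices taken mod 4.
A→B: (5)(3) − (8)(4) = -17
B→C: (8)(5) − (6)(3) = 22
C→D: (6)(6) − (4)(5) = 16
D→A: (4)(4) − (5)(6) = -14
Σ = 7
Area = |Σ|/2 = 3.5.
Net area = 481.5 − 3.5 = 478.

478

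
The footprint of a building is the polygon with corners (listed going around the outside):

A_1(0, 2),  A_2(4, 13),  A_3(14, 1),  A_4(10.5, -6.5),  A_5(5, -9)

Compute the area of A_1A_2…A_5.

Σ = (-8) + (-178) + (-101.5) + (-62) + (10) = -339.5
Area = |Σ|/2 = 169.75.

169.75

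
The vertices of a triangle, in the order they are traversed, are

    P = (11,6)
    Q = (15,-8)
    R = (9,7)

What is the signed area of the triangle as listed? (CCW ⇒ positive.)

-12

P→Q: (11)(-8) − (15)(6) = -178
Q→R: (15)(7) − (9)(-8) = 177
R→P: (9)(6) − (11)(7) = -23
Σ = -24
Signed area = Σ/2 = -12 (negative ⇒ clockwise traversal).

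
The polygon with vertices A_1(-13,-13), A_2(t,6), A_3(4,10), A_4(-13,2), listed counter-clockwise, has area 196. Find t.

Write out the shoelace sum; only the two edges meeting at A_2 involve t:
2·Area = [((-13)·6 − t·(-13)) + (t·10 − 4·6)] + 333
       = 23·t + 231 = 392
⇒ t = 7.

7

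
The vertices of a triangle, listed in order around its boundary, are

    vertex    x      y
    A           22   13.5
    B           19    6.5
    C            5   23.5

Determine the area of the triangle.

A→B: (22)(6.5) − (19)(13.5) = -113.5
B→C: (19)(23.5) − (5)(6.5) = 414
C→A: (5)(13.5) − (22)(23.5) = -449.5
Σ = -149
Area = |Σ|/2 = 74.5.

74.5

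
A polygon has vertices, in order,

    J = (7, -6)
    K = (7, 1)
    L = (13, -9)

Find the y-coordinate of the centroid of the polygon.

-14/3

Apply the shoelace (surveyor's) formula. First the cross-terms c_i = x_i·y_{i+1} − x_{i+1}·y_i:
  49, -76, -15  ⇒  2A = -42, A = -21.
Then Σ (y_i + y_{i+1})·c_i = 588, so ȳ = 588 / (6·(-21)) = -14/3.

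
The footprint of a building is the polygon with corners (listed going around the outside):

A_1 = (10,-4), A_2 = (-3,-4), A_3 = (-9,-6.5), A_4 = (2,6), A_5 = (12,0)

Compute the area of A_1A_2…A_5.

114.75

Cross-terms: -52, -16.5, -41, -72, -48  ⇒  Σ = -229.5
Area = |Σ|/2 = 114.75.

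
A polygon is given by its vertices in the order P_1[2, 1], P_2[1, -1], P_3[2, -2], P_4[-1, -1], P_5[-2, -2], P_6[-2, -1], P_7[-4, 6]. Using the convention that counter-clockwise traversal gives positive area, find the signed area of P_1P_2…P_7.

Cross-terms: -3, 0, -4, 0, -2, -16, -16  ⇒  Σ = -41
Signed area = Σ/2 = -20.5 (negative ⇒ clockwise traversal).

-20.5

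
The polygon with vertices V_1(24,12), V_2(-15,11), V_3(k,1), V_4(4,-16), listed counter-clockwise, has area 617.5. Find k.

The doubled signed area Σ (x_i y_{i+1} − x_{i+1} y_i) is linear in k.
With k=0 it equals 857; the coefficient of k is -27 (from the two edges through V_3).
So -27·k + 857 = 2·617.5 = 1235 ⇒ k = -14.

-14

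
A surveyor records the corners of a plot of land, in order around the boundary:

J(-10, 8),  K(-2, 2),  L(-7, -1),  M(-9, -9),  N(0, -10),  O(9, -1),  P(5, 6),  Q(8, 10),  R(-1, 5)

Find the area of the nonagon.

199.5

Apply the shoelace (surveyor's) formula: 2A = Σ (x_i·y_{i+1} − x_{i+1}·y_i), indices taken mod 9.
Cross-terms: -4, 16, 54, 90, 90, 59, 2, 50, 42  ⇒  Σ = 399
Area = |Σ|/2 = 199.5.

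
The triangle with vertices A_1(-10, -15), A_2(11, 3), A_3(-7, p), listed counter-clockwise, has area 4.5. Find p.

Write out the shoelace sum; only the two edges meeting at A_3 involve p:
2·Area = [(11·p − (-7)·3) + ((-7)·(-15) − (-10)·p)] + 135
       = 21·p + 261 = 9
⇒ p = -12.

-12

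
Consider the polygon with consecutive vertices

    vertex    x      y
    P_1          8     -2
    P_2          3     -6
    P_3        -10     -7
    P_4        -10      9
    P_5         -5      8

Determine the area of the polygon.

186

Apply Gauss's area formula: 2A = Σ (x_i·y_{i+1} − x_{i+1}·y_i), indices taken mod 5.
P_1→P_2: (8)(-6) − (3)(-2) = -42
P_2→P_3: (3)(-7) − (-10)(-6) = -81
P_3→P_4: (-10)(9) − (-10)(-7) = -160
P_4→P_5: (-10)(8) − (-5)(9) = -35
P_5→P_1: (-5)(-2) − (8)(8) = -54
Σ = -372
Area = |Σ|/2 = 186.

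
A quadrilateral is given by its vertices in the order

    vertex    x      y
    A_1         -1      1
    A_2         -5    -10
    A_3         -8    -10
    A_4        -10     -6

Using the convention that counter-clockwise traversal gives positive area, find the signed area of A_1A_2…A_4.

-41.5

Σ = (15) + (-30) + (-52) + (-16) = -83
Signed area = Σ/2 = -41.5 (negative ⇒ clockwise traversal).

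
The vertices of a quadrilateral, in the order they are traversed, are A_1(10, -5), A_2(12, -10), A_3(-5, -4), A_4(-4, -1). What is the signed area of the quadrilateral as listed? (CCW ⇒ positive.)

-59.5

Apply the surveyor's formula: 2A = Σ (x_i·y_{i+1} − x_{i+1}·y_i), indices taken mod 4.
Σ = (-40) + (-98) + (-11) + (30) = -119
Signed area = Σ/2 = -59.5 (negative ⇒ clockwise traversal).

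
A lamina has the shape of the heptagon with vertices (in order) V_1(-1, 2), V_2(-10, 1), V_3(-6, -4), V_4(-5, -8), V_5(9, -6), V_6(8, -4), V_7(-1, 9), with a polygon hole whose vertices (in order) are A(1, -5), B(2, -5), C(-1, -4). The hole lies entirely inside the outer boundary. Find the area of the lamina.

Outer boundary:
Cross-terms: 19, 46, 28, 102, 12, 68, 7  ⇒  Σ = 282
Area = |Σ|/2 = 141.
Hole:
Apply the shoelace formula: 2A = Σ (x_i·y_{i+1} − x_{i+1}·y_i), indices taken mod 3.
Σ = (5) + (-13) + (9) = 1
Area = |Σ|/2 = 0.5.
Net area = 141 − 0.5 = 140.5.

140.5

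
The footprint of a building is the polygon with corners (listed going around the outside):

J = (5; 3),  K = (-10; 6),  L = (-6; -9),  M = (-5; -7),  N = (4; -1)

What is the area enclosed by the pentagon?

Σ = (60) + (126) + (-3) + (33) + (17) = 233
Area = |Σ|/2 = 116.5.

116.5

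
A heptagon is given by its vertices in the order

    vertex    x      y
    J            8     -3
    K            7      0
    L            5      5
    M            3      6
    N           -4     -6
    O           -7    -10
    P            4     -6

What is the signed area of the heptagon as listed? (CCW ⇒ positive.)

96.5

Σ = (21) + (35) + (15) + (6) + (-2) + (82) + (36) = 193
Signed area = Σ/2 = 96.5 (positive ⇒ counter-clockwise traversal).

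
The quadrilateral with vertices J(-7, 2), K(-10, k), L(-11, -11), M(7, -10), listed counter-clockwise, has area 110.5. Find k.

-10

Write out the shoelace sum; only the two edges meeting at K involve k:
2·Area = [((-7)·k − (-10)·2) + ((-10)·(-11) − (-11)·k)] + 131
       = 4·k + 261 = 221
⇒ k = -10.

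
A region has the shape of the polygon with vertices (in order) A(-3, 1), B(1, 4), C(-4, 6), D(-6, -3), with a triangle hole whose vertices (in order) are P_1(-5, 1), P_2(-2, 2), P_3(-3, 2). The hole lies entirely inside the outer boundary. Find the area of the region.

Outer boundary:
Apply the surveyor's formula: 2A = Σ (x_i·y_{i+1} − x_{i+1}·y_i), indices taken mod 4.
Cross-terms: -13, 22, 48, -15  ⇒  Σ = 42
Area = |Σ|/2 = 21.
Hole:
Apply the surveyor's formula: 2A = Σ (x_i·y_{i+1} − x_{i+1}·y_i), indices taken mod 3.
Σ = (-8) + (2) + (7) = 1
Area = |Σ|/2 = 0.5.
Net area = 21 − 0.5 = 20.5.

20.5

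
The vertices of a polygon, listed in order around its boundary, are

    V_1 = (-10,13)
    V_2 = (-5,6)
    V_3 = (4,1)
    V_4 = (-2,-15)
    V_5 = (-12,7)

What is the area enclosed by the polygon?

181

V_1→V_2: (-10)(6) − (-5)(13) = 5
V_2→V_3: (-5)(1) − (4)(6) = -29
V_3→V_4: (4)(-15) − (-2)(1) = -58
V_4→V_5: (-2)(7) − (-12)(-15) = -194
V_5→V_1: (-12)(13) − (-10)(7) = -86
Σ = -362
Area = |Σ|/2 = 181.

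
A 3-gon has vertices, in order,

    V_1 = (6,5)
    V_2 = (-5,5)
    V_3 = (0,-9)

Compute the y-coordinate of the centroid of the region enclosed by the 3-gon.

Apply Gauss's area formula. First the cross-terms c_i = x_i·y_{i+1} − x_{i+1}·y_i:
  55, 45, 54  ⇒  2A = 154, A = 77.
Then Σ (y_i + y_{i+1})·c_i = 154, so ȳ = 154 / (6·77) = 1/3.

1/3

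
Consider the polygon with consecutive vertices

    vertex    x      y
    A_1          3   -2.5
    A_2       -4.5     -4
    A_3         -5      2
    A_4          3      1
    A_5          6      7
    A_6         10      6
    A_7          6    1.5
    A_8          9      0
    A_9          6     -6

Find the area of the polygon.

Apply Gauss's area formula: 2A = Σ (x_i·y_{i+1} − x_{i+1}·y_i), indices taken mod 9.
A_1→A_2: (3)(-4) − (-4.5)(-2.5) = -23.25
A_2→A_3: (-4.5)(2) − (-5)(-4) = -29
A_3→A_4: (-5)(1) − (3)(2) = -11
A_4→A_5: (3)(7) − (6)(1) = 15
A_5→A_6: (6)(6) − (10)(7) = -34
A_6→A_7: (10)(1.5) − (6)(6) = -21
A_7→A_8: (6)(0) − (9)(1.5) = -13.5
A_8→A_9: (9)(-6) − (6)(0) = -54
A_9→A_1: (6)(-2.5) − (3)(-6) = 3
Σ = -167.75
Area = |Σ|/2 = 83.875.

83.875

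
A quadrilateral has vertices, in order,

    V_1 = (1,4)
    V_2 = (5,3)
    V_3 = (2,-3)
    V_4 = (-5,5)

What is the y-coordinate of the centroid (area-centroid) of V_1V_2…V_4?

Apply the shoelace (surveyor's) formula. First the cross-terms c_i = x_i·y_{i+1} − x_{i+1}·y_i:
  -17, -21, -5, -25  ⇒  2A = -68, A = -34.
Then Σ (y_i + y_{i+1})·c_i = -354, so ȳ = -354 / (6·(-34)) = 59/34.

59/34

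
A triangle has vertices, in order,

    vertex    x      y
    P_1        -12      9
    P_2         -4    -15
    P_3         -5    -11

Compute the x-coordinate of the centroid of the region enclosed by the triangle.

Apply the surveyor's formula. First the cross-terms c_i = x_i·y_{i+1} − x_{i+1}·y_i:
  216, -31, -177  ⇒  2A = 8, A = 4.
Then Σ (x_i + x_{i+1})·c_i = -168, so x̄ = -168 / (6·4) = -7.

-7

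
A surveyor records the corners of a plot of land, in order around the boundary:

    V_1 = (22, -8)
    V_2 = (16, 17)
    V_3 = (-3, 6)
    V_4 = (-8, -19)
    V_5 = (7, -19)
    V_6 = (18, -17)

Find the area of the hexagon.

Apply Gauss's area formula: 2A = Σ (x_i·y_{i+1} − x_{i+1}·y_i), indices taken mod 6.
Cross-terms: 502, 147, 105, 285, 223, 230  ⇒  Σ = 1492
Area = |Σ|/2 = 746.

746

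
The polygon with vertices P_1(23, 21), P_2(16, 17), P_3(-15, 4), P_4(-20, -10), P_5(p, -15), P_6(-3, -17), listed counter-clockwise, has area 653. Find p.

-17

Write out the shoelace sum; only the two edges meeting at P_5 involve p:
2·Area = [((-20)·(-15) − p·(-10)) + (p·(-17) − (-3)·(-15))] + 932
       = -7·p + 1187 = 1306
⇒ p = -17.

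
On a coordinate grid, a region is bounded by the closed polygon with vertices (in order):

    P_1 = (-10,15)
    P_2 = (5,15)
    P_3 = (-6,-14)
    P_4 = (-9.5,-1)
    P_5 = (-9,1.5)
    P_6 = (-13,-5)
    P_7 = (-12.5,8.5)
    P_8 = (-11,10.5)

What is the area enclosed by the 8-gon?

Apply the shoelace formula: 2A = Σ (x_i·y_{i+1} − x_{i+1}·y_i), indices taken mod 8.
Σ = (-225) + (20) + (-127) + (-23.25) + (64.5) + (-173) + (-37.75) + (-60) = -561.5
Area = |Σ|/2 = 280.75.

280.75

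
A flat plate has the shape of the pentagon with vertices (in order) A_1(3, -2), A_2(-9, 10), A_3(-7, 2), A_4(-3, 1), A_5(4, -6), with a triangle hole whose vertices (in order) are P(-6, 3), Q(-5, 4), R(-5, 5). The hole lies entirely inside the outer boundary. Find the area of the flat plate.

Outer boundary:
Apply the surveyor's formula: 2A = Σ (x_i·y_{i+1} − x_{i+1}·y_i), indices taken mod 5.
Σ = (12) + (52) + (-1) + (14) + (10) = 87
Area = |Σ|/2 = 43.5.
Hole:
Apply the surveyor's formula: 2A = Σ (x_i·y_{i+1} − x_{i+1}·y_i), indices taken mod 3.
Cross-terms: -9, -5, 15  ⇒  Σ = 1
Area = |Σ|/2 = 0.5.
Net area = 43.5 − 0.5 = 43.

43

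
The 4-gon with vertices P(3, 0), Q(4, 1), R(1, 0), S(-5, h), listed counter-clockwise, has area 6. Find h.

-5

Write out the shoelace sum; only the two edges meeting at S involve h:
2·Area = [(1·h − (-5)·0) + ((-5)·0 − 3·h)] + 2
       = -2·h + 2 = 12
⇒ h = -5.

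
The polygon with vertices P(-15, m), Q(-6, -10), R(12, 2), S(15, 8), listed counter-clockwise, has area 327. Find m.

10

The doubled signed area Σ (x_i y_{i+1} − x_{i+1} y_i) is linear in m.
With m=0 it equals 444; the coefficient of m is 21 (from the two edges through P).
So 21·m + 444 = 2·327 = 654 ⇒ m = 10.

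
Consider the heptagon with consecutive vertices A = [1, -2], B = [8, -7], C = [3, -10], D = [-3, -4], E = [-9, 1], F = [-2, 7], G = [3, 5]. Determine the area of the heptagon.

117

Apply the shoelace (surveyor's) formula: 2A = Σ (x_i·y_{i+1} − x_{i+1}·y_i), indices taken mod 7.
A→B: (1)(-7) − (8)(-2) = 9
B→C: (8)(-10) − (3)(-7) = -59
C→D: (3)(-4) − (-3)(-10) = -42
D→E: (-3)(1) − (-9)(-4) = -39
E→F: (-9)(7) − (-2)(1) = -61
F→G: (-2)(5) − (3)(7) = -31
G→A: (3)(-2) − (1)(5) = -11
Σ = -234
Area = |Σ|/2 = 117.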